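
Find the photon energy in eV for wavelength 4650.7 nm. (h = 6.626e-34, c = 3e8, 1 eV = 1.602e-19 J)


E = hc/lambda = 6.626e-34 * 3e8 / 4.651e-06 = 4.274e-20 J = 0.2668 eV

0.2668 eV


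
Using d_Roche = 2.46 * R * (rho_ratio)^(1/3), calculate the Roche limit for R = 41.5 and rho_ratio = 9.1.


d_Roche = 2.46 * 41.5 * 9.1^(1/3) = 213.1394

213.1394


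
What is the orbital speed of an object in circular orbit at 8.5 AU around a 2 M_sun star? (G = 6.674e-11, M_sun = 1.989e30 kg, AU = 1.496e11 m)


v = sqrt(GM/r) = sqrt(6.674e-11 * 3.978e+30 / 1.272e+12) = 14449.4139

14449.4139 m/s


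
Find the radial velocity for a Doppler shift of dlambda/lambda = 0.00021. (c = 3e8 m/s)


v = (dlambda/lambda) * c = 0.00021 * 3e8 = 63000.0

63000.0 m/s


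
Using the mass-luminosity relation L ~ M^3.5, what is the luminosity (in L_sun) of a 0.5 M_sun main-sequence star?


L/L_sun = (M/M_sun)^3.5 = 0.5^3.5 = 0.0884

0.0884 L_sun


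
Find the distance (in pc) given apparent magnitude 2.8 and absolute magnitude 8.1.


d = 10^((m - M + 5)/5) = 10^((2.8 - 8.1 + 5)/5) = 0.871

0.871 pc


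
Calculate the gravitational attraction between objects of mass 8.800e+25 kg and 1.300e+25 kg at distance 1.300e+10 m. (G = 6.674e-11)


F = G*m1*m2/r^2 = 6.674e-11 * 8.800e+25 * 1.300e+25 / (1.300e+10)^2 = 6.674e-11 * 1.144e+51 / 1.690e+20 = 4.518e+20

4.518e+20 N


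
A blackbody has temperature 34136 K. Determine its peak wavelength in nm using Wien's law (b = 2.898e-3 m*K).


lam_max = b / T = 2.898e-3 / 34136 = 8.490e-08 m = 84.8957 nm

84.8957 nm


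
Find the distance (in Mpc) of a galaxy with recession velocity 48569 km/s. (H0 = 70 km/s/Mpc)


d = v / H0 = 48569 / 70 = 693.8429

693.8429 Mpc


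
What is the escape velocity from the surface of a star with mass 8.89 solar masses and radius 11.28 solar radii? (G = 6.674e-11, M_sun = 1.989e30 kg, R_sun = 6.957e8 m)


M = 8.89 * 1.989e30 kg = 1.768221e+31 kg; R = 11.28 * 6.957e8 m = 7.847496e+09 m. v_esc = sqrt(2GM/R) = sqrt(2 * 6.674e-11 * 1.768221e+31 / 7.847496e+09) = 548416.8874

548416.8874 m/s


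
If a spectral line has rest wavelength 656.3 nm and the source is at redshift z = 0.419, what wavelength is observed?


lam_obs = lam_emit * (1 + z) = 656.3 * (1 + 0.419) = 931.2897

931.2897 nm


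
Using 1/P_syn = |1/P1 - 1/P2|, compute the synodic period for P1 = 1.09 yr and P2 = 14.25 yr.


1/P_syn = |1/P1 - 1/P2| = |1/1.09 - 1/14.25| => P_syn = 1.1803

1.1803 years


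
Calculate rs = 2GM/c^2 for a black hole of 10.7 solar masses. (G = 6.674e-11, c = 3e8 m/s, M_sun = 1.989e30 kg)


M = 10.7 * 1.989e30 kg = 2.12823e+31 kg. rs = 2GM/c^2 = 2 * 6.674e-11 * 2.12823e+31 / (3e8)^2 = 31564.0156

31564.0156 m


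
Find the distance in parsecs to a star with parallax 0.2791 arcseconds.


d = 1/p = 1/0.2791 = 3.5829

3.5829 pc


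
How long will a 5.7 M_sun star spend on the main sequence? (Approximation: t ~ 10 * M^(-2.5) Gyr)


t = 10 * M^(-2.5) = 10 * 5.7^(-2.5) = 0.1289

0.1289 Gyr


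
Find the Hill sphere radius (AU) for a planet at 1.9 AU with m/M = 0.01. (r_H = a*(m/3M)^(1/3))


r_H = a * (m/3M)^(1/3) = 1.9 * (0.01/3)^(1/3) = 0.2838

0.2838 AU


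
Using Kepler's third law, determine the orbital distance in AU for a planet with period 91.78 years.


a = P^(2/3) = 91.78^(2/3) = 20.3469

20.3469 AU


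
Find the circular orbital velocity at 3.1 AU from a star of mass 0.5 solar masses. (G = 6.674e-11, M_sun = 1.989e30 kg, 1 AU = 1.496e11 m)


v = sqrt(GM/r) = sqrt(6.674e-11 * 9.945e+29 / 4.638e+11) = 11963.241

11963.241 m/s


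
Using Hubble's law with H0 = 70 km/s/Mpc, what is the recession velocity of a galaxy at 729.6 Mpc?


v = H0 * d = 70 * 729.6 = 51072.0

51072.0 km/s


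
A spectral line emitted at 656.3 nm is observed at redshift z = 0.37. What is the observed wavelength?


lam_obs = lam_emit * (1 + z) = 656.3 * (1 + 0.37) = 899.131

899.131 nm


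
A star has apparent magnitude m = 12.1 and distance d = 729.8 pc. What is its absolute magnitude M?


M = m - 5*log10(d) + 5 = 12.1 - 5*log10(729.8) + 5 = 2.784

2.784


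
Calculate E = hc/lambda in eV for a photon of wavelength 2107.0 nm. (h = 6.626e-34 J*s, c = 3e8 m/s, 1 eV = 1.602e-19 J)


E = hc/lambda = 6.626e-34 * 3e8 / 2.107e-06 = 9.434e-20 J = 0.5889 eV

0.5889 eV


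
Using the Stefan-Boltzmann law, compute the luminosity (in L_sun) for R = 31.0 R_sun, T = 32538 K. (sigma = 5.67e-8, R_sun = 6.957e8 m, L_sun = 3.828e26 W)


R = 31.0 * 6.957e8 m = 2.15667e+10 m. L = 4*pi*R^2*sigma*T^4 = 4*pi*(2.15667e+10)^2 * 5.67e-8 * 32538^4 = 3.714699921e+32 W. L/L_sun = 3.714699921e+32 / 3.828e26 = 970402.2783

970402.2783 L_sun


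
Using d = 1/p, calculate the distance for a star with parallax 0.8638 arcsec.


d = 1/p = 1/0.8638 = 1.1577

1.1577 pc


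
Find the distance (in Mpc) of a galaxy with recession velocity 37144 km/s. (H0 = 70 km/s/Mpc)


d = v / H0 = 37144 / 70 = 530.6286

530.6286 Mpc


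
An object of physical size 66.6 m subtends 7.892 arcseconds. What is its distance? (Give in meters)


D = size / theta_rad, theta_rad = 7.892 * pi/(180*3600) = 3.826e-05, D = 1.741e+06

1.741e+06 m


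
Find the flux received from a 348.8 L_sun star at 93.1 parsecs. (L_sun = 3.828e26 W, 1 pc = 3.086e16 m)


F = L / (4*pi*d^2) = 1.335e+29 / (4*pi*(2.873e+18)^2) = 1.287e-09

1.287e-09 W/m^2


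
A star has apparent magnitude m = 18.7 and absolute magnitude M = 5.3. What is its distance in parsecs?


d = 10^((m - M + 5)/5) = 10^((18.7 - 5.3 + 5)/5) = 4786.3009

4786.3009 pc


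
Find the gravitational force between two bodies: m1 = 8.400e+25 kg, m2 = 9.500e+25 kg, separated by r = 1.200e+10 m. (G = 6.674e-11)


F = G*m1*m2/r^2 = 6.674e-11 * 8.400e+25 * 9.500e+25 / (1.200e+10)^2 = 6.674e-11 * 7.980e+51 / 1.440e+20 = 3.699e+21

3.699e+21 N


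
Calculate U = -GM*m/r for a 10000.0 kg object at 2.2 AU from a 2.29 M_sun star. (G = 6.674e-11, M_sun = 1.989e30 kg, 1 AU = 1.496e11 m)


M = 2.29 * 1.989e30 kg = 4.55481e+30 kg; r = 2.2 AU * 1.496e11 m/AU = 3.2912e+11 m. U = -GM*m/r = -(6.674e-11 * 4.55481e+30 * 10000.0) / 3.2912e+11 = -9.236e+12

-9.236e+12 J


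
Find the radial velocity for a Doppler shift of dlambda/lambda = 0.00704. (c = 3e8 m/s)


v = (dlambda/lambda) * c = 0.00704 * 3e8 = 2.112e+06

2.112e+06 m/s


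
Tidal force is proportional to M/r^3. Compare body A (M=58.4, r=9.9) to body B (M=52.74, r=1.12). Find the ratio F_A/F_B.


Ratio = (M1/r1^3) / (M2/r2^3) = (58.4/9.9^3) / (52.74/1.12^3) = 0.0016

0.0016


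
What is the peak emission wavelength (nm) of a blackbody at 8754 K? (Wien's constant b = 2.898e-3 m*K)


lam_max = b / T = 2.898e-3 / 8754 = 3.310e-07 m = 331.0487 nm

331.0487 nm


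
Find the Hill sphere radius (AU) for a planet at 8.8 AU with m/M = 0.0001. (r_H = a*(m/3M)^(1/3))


r_H = a * (m/3M)^(1/3) = 8.8 * (0.0001/3)^(1/3) = 0.2832

0.2832 AU


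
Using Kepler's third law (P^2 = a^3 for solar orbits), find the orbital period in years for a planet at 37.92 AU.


P = a^(3/2) = 37.92^1.5 = 233.5084

233.5084 years


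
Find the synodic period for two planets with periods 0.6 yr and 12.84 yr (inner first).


1/P_syn = |1/P1 - 1/P2| = |1/0.6 - 1/12.84| => P_syn = 0.6294

0.6294 years


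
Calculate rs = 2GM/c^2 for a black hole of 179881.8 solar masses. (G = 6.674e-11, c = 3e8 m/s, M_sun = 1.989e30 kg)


M = 179881.8 * 1.989e30 kg = 3.577849002e+35 kg. rs = 2GM/c^2 = 2 * 6.674e-11 * 3.577849002e+35 / (3e8)^2 = 5.306e+08

5.306e+08 m


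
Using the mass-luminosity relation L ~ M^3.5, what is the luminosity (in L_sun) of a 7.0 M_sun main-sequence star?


L/L_sun = (M/M_sun)^3.5 = 7.0^3.5 = 907.4927

907.4927 L_sun


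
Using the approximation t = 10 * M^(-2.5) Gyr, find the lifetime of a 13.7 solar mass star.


t = 10 * M^(-2.5) = 10 * 13.7^(-2.5) = 0.0144

0.0144 Gyr


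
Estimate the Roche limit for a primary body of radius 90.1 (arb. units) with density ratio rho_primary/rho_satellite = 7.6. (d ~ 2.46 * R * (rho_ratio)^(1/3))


d_Roche = 2.46 * 90.1 * 7.6^(1/3) = 435.7771

435.7771


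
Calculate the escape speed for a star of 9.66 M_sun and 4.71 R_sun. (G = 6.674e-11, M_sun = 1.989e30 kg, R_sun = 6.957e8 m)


M = 9.66 * 1.989e30 kg = 1.921374e+31 kg; R = 4.71 * 6.957e8 m = 3.276747e+09 m. v_esc = sqrt(2GM/R) = sqrt(2 * 6.674e-11 * 1.921374e+31 / 3.276747e+09) = 884693.0153

884693.0153 m/s


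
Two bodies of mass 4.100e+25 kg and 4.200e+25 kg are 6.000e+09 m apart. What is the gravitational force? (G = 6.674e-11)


F = G*m1*m2/r^2 = 6.674e-11 * 4.100e+25 * 4.200e+25 / (6.000e+09)^2 = 6.674e-11 * 1.722e+51 / 3.600e+19 = 3.192e+21

3.192e+21 N


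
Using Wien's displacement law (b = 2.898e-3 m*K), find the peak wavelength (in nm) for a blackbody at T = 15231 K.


lam_max = b / T = 2.898e-3 / 15231 = 1.903e-07 m = 190.2698 nm

190.2698 nm


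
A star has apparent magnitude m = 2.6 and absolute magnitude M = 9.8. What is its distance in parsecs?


d = 10^((m - M + 5)/5) = 10^((2.6 - 9.8 + 5)/5) = 0.3631

0.3631 pc


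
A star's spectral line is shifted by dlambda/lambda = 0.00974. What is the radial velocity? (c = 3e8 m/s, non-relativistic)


v = (dlambda/lambda) * c = 0.00974 * 3e8 = 2.922e+06

2.922e+06 m/s


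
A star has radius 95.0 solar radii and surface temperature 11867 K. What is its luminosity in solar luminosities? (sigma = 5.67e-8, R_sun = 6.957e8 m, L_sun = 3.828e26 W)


R = 95.0 * 6.957e8 m = 6.60915e+10 m. L = 4*pi*R^2*sigma*T^4 = 4*pi*(6.60915e+10)^2 * 5.67e-8 * 11867^4 = 6.172312552e+31 W. L/L_sun = 6.172312552e+31 / 3.828e26 = 161241.1848

161241.1848 L_sun


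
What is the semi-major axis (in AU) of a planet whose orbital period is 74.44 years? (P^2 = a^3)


a = P^(2/3) = 74.44^(2/3) = 17.6958

17.6958 AU


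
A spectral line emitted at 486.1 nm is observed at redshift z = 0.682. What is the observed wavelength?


lam_obs = lam_emit * (1 + z) = 486.1 * (1 + 0.682) = 817.6202

817.6202 nm


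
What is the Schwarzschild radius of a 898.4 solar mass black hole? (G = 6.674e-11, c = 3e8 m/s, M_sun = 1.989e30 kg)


M = 898.4 * 1.989e30 kg = 1.7869176e+33 kg. rs = 2GM/c^2 = 2 * 6.674e-11 * 1.7869176e+33 / (3e8)^2 = 2.650e+06

2.650e+06 m


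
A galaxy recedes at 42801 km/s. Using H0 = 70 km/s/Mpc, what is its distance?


d = v / H0 = 42801 / 70 = 611.4429

611.4429 Mpc


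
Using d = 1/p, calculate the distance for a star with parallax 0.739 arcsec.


d = 1/p = 1/0.739 = 1.3532

1.3532 pc


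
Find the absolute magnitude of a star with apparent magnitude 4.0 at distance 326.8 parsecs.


M = m - 5*log10(d) + 5 = 4.0 - 5*log10(326.8) + 5 = -3.5714

-3.5714


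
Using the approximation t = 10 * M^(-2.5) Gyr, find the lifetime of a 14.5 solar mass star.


t = 10 * M^(-2.5) = 10 * 14.5^(-2.5) = 0.0125

0.0125 Gyr


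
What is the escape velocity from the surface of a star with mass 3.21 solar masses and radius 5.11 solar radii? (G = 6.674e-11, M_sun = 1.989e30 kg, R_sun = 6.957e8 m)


M = 3.21 * 1.989e30 kg = 6.38469e+30 kg; R = 5.11 * 6.957e8 m = 3.555027e+09 m. v_esc = sqrt(2GM/R) = sqrt(2 * 6.674e-11 * 6.38469e+30 / 3.555027e+09) = 489617.0749

489617.0749 m/s


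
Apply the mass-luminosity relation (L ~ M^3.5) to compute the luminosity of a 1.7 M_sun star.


L/L_sun = (M/M_sun)^3.5 = 1.7^3.5 = 6.4058

6.4058 L_sun


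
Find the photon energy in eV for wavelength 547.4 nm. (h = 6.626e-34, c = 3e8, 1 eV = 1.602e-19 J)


E = hc/lambda = 6.626e-34 * 3e8 / 5.474e-07 = 3.631e-19 J = 2.2668 eV

2.2668 eV


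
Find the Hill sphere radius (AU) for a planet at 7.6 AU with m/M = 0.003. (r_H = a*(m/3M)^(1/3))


r_H = a * (m/3M)^(1/3) = 7.6 * (0.003/3)^(1/3) = 0.76

0.76 AU


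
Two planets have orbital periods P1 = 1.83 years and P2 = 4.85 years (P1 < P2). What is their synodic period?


1/P_syn = |1/P1 - 1/P2| = |1/1.83 - 1/4.85| => P_syn = 2.9389

2.9389 years


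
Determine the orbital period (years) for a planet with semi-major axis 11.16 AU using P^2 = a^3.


P = a^(3/2) = 11.16^1.5 = 37.2818

37.2818 years


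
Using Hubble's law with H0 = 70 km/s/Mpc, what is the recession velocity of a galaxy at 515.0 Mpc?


v = H0 * d = 70 * 515.0 = 36050.0

36050.0 km/s


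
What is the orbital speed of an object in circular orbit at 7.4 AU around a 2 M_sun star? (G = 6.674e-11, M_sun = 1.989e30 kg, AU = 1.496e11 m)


v = sqrt(GM/r) = sqrt(6.674e-11 * 3.978e+30 / 1.107e+12) = 15486.1633

15486.1633 m/s


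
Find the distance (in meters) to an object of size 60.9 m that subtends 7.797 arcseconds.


D = size / theta_rad, theta_rad = 7.797 * pi/(180*3600) = 3.780e-05, D = 1.611e+06

1.611e+06 m


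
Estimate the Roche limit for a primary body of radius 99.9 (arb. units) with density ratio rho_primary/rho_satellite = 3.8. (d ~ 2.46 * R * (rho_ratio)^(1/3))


d_Roche = 2.46 * 99.9 * 3.8^(1/3) = 383.4968

383.4968


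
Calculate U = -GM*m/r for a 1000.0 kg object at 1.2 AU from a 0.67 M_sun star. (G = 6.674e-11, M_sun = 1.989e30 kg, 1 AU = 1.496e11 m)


M = 0.67 * 1.989e30 kg = 1.33263e+30 kg; r = 1.2 AU * 1.496e11 m/AU = 1.7952e+11 m. U = -GM*m/r = -(6.674e-11 * 1.33263e+30 * 1000.0) / 1.7952e+11 = -4.954e+11

-4.954e+11 J


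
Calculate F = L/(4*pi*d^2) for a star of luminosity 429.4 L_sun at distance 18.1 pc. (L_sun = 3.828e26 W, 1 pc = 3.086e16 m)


F = L / (4*pi*d^2) = 1.644e+29 / (4*pi*(5.586e+17)^2) = 4.193e-08

4.193e-08 W/m^2


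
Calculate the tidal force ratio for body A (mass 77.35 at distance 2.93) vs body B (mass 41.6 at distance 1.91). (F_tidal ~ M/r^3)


Ratio = (M1/r1^3) / (M2/r2^3) = (77.35/2.93^3) / (41.6/1.91^3) = 0.5151

0.5151


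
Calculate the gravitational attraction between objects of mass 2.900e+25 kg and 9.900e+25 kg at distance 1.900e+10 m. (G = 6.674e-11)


F = G*m1*m2/r^2 = 6.674e-11 * 2.900e+25 * 9.900e+25 / (1.900e+10)^2 = 6.674e-11 * 2.871e+51 / 3.610e+20 = 5.308e+20

5.308e+20 N


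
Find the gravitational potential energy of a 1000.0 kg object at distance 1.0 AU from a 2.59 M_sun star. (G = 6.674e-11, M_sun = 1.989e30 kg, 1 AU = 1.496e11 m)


M = 2.59 * 1.989e30 kg = 5.15151e+30 kg; r = 1.0 AU * 1.496e11 m/AU = 1.496e+11 m. U = -GM*m/r = -(6.674e-11 * 5.15151e+30 * 1000.0) / 1.496e+11 = -2.298e+12

-2.298e+12 J


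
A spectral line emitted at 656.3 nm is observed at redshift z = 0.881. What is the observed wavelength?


lam_obs = lam_emit * (1 + z) = 656.3 * (1 + 0.881) = 1234.5003

1234.5003 nm


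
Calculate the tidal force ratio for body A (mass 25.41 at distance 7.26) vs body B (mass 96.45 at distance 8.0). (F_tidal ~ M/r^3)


Ratio = (M1/r1^3) / (M2/r2^3) = (25.41/7.26^3) / (96.45/8.0^3) = 0.3525

0.3525


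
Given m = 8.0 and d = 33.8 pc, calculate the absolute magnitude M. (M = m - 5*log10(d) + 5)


M = m - 5*log10(d) + 5 = 8.0 - 5*log10(33.8) + 5 = 5.3554

5.3554


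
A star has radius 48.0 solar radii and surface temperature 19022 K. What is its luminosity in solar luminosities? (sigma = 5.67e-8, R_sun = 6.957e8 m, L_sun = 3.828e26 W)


R = 48.0 * 6.957e8 m = 3.33936e+10 m. L = 4*pi*R^2*sigma*T^4 = 4*pi*(3.33936e+10)^2 * 5.67e-8 * 19022^4 = 1.040265304e+32 W. L/L_sun = 1.040265304e+32 / 3.828e26 = 271751.6468

271751.6468 L_sun


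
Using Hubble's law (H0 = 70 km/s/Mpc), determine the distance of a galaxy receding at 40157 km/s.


d = v / H0 = 40157 / 70 = 573.6714

573.6714 Mpc


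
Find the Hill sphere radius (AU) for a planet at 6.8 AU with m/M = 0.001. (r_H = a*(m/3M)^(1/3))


r_H = a * (m/3M)^(1/3) = 6.8 * (0.001/3)^(1/3) = 0.4715

0.4715 AU


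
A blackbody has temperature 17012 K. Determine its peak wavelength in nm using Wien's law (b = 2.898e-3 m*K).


lam_max = b / T = 2.898e-3 / 17012 = 1.704e-07 m = 170.3503 nm

170.3503 nm


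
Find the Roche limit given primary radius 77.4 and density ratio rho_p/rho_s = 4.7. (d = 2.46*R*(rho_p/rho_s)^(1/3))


d_Roche = 2.46 * 77.4 * 4.7^(1/3) = 318.9398

318.9398


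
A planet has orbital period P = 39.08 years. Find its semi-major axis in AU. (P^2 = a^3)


a = P^(2/3) = 39.08^(2/3) = 11.516

11.516 AU


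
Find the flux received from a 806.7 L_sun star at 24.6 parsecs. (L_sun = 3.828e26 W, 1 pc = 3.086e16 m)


F = L / (4*pi*d^2) = 3.088e+29 / (4*pi*(7.592e+17)^2) = 4.264e-08

4.264e-08 W/m^2


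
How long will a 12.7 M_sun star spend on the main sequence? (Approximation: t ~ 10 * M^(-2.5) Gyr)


t = 10 * M^(-2.5) = 10 * 12.7^(-2.5) = 0.0174

0.0174 Gyr


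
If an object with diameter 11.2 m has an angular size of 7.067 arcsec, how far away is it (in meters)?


D = size / theta_rad, theta_rad = 7.067 * pi/(180*3600) = 3.426e-05, D = 326894.8394

326894.8394 m


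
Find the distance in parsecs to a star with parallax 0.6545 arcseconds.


d = 1/p = 1/0.6545 = 1.5279

1.5279 pc


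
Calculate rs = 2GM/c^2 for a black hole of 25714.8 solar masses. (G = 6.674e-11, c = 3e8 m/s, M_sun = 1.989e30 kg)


M = 25714.8 * 1.989e30 kg = 5.11467372e+34 kg. rs = 2GM/c^2 = 2 * 6.674e-11 * 5.11467372e+34 / (3e8)^2 = 7.586e+07

7.586e+07 m


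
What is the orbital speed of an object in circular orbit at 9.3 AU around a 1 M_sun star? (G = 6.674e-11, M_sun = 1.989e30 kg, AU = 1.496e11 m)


v = sqrt(GM/r) = sqrt(6.674e-11 * 1.989e+30 / 1.391e+12) = 9767.9454

9767.9454 m/s


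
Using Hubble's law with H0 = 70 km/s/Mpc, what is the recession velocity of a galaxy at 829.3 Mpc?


v = H0 * d = 70 * 829.3 = 58051.0

58051.0 km/s


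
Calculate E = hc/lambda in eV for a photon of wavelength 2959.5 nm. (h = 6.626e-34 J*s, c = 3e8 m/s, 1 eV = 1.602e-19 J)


E = hc/lambda = 6.626e-34 * 3e8 / 2.960e-06 = 6.717e-20 J = 0.4193 eV

0.4193 eV


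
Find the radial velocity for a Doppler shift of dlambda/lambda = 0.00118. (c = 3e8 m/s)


v = (dlambda/lambda) * c = 0.00118 * 3e8 = 354000.0

354000.0 m/s


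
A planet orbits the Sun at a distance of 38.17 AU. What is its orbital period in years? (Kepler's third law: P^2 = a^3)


P = a^(3/2) = 38.17^1.5 = 235.8214

235.8214 years


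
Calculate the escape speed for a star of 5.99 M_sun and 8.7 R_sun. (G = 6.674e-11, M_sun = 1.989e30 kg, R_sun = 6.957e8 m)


M = 5.99 * 1.989e30 kg = 1.191411e+31 kg; R = 8.7 * 6.957e8 m = 6.05259e+09 m. v_esc = sqrt(2GM/R) = sqrt(2 * 6.674e-11 * 1.191411e+31 / 6.05259e+09) = 512587.8098

512587.8098 m/s


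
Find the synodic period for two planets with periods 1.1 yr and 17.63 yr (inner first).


1/P_syn = |1/P1 - 1/P2| = |1/1.1 - 1/17.63| => P_syn = 1.1732

1.1732 years


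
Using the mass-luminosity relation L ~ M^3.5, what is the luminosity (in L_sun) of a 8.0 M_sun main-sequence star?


L/L_sun = (M/M_sun)^3.5 = 8.0^3.5 = 1448.1547

1448.1547 L_sun


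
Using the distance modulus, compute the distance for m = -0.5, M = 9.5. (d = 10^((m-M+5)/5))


d = 10^((m - M + 5)/5) = 10^((-0.5 - 9.5 + 5)/5) = 0.1

0.1 pc


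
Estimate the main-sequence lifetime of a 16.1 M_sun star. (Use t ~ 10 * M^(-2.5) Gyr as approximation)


t = 10 * M^(-2.5) = 10 * 16.1^(-2.5) = 0.0096

0.0096 Gyr


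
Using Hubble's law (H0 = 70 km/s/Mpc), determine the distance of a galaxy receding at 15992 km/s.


d = v / H0 = 15992 / 70 = 228.4571

228.4571 Mpc


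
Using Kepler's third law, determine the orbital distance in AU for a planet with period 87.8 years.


a = P^(2/3) = 87.8^(2/3) = 19.7544

19.7544 AU


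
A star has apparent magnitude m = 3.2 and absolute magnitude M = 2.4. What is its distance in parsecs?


d = 10^((m - M + 5)/5) = 10^((3.2 - 2.4 + 5)/5) = 14.4544

14.4544 pc


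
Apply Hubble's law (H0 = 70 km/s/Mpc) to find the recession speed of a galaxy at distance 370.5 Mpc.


v = H0 * d = 70 * 370.5 = 25935.0

25935.0 km/s


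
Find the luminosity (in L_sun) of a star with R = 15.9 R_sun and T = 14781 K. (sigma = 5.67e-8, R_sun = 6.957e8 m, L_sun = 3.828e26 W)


R = 15.9 * 6.957e8 m = 1.106163e+10 m. L = 4*pi*R^2*sigma*T^4 = 4*pi*(1.106163e+10)^2 * 5.67e-8 * 14781^4 = 4.161466915e+30 W. L/L_sun = 4.161466915e+30 / 3.828e26 = 10871.1257

10871.1257 L_sun


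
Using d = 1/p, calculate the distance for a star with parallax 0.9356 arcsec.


d = 1/p = 1/0.9356 = 1.0688

1.0688 pc


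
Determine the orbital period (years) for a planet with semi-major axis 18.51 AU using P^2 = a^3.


P = a^(3/2) = 18.51^1.5 = 79.636

79.636 years


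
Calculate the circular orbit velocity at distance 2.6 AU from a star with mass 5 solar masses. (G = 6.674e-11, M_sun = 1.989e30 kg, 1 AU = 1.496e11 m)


v = sqrt(GM/r) = sqrt(6.674e-11 * 9.945e+30 / 3.890e+11) = 41308.8423

41308.8423 m/s


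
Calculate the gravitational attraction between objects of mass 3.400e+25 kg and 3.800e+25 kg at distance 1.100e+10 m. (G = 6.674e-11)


F = G*m1*m2/r^2 = 6.674e-11 * 3.400e+25 * 3.800e+25 / (1.100e+10)^2 = 6.674e-11 * 1.292e+51 / 1.210e+20 = 7.126e+20

7.126e+20 N


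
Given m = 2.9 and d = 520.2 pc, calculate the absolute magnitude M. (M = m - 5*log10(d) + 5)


M = m - 5*log10(d) + 5 = 2.9 - 5*log10(520.2) + 5 = -5.6809

-5.6809


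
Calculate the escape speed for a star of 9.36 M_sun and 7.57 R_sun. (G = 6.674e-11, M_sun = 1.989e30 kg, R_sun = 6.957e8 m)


M = 9.36 * 1.989e30 kg = 1.861704e+31 kg; R = 7.57 * 6.957e8 m = 5.266449e+09 m. v_esc = sqrt(2GM/R) = sqrt(2 * 6.674e-11 * 1.861704e+31 / 5.266449e+09) = 686917.3305

686917.3305 m/s


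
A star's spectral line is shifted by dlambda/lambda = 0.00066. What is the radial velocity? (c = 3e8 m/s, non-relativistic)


v = (dlambda/lambda) * c = 0.00066 * 3e8 = 198000.0

198000.0 m/s


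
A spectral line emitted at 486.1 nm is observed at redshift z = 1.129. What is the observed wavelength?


lam_obs = lam_emit * (1 + z) = 486.1 * (1 + 1.129) = 1034.9069

1034.9069 nm


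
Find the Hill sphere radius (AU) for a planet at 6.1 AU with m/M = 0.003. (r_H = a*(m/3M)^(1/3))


r_H = a * (m/3M)^(1/3) = 6.1 * (0.003/3)^(1/3) = 0.61

0.61 AU


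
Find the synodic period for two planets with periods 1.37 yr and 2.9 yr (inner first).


1/P_syn = |1/P1 - 1/P2| = |1/1.37 - 1/2.9| => P_syn = 2.5967

2.5967 years


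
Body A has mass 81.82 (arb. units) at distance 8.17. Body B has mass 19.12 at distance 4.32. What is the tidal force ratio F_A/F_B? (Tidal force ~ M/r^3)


Ratio = (M1/r1^3) / (M2/r2^3) = (81.82/8.17^3) / (19.12/4.32^3) = 0.6326

0.6326


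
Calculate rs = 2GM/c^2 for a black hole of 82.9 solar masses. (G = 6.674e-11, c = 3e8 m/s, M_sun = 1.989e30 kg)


M = 82.9 * 1.989e30 kg = 1.648881e+32 kg. rs = 2GM/c^2 = 2 * 6.674e-11 * 1.648881e+32 / (3e8)^2 = 244547.3732

244547.3732 m


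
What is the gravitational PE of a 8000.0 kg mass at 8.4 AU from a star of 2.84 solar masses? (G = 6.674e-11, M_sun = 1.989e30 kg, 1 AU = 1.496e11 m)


M = 2.84 * 1.989e30 kg = 5.64876e+30 kg; r = 8.4 AU * 1.496e11 m/AU = 1.25664e+12 m. U = -GM*m/r = -(6.674e-11 * 5.64876e+30 * 8000.0) / 1.25664e+12 = -2.400e+12

-2.400e+12 J


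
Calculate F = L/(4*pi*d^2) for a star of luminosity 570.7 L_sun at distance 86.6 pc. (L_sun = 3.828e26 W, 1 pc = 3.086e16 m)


F = L / (4*pi*d^2) = 2.185e+29 / (4*pi*(2.672e+18)^2) = 2.434e-09

2.434e-09 W/m^2


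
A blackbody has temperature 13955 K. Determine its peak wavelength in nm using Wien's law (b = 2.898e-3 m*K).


lam_max = b / T = 2.898e-3 / 13955 = 2.077e-07 m = 207.6675 nm

207.6675 nm


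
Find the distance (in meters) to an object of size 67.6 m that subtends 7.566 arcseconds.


D = size / theta_rad, theta_rad = 7.566 * pi/(180*3600) = 3.668e-05, D = 1.843e+06

1.843e+06 m


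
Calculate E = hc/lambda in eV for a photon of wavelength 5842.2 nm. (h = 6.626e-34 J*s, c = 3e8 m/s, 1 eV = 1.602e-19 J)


E = hc/lambda = 6.626e-34 * 3e8 / 5.842e-06 = 3.402e-20 J = 0.2124 eV

0.2124 eV


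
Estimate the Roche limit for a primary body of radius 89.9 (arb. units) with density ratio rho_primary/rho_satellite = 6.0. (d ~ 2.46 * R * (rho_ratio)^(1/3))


d_Roche = 2.46 * 89.9 * 6.0^(1/3) = 401.8635

401.8635


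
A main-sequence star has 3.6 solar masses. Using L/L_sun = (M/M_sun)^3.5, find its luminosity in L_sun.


L/L_sun = (M/M_sun)^3.5 = 3.6^3.5 = 88.5235

88.5235 L_sun


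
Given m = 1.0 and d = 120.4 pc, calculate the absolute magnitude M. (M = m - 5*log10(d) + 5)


M = m - 5*log10(d) + 5 = 1.0 - 5*log10(120.4) + 5 = -4.4031

-4.4031


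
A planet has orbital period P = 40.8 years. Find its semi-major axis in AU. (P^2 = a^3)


a = P^(2/3) = 40.8^(2/3) = 11.8515

11.8515 AU


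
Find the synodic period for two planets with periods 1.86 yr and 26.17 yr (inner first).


1/P_syn = |1/P1 - 1/P2| = |1/1.86 - 1/26.17| => P_syn = 2.0023

2.0023 years


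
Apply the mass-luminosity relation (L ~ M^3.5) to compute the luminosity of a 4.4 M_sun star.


L/L_sun = (M/M_sun)^3.5 = 4.4^3.5 = 178.6835

178.6835 L_sun


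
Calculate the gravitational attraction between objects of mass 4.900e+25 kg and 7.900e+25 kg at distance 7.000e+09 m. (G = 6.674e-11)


F = G*m1*m2/r^2 = 6.674e-11 * 4.900e+25 * 7.900e+25 / (7.000e+09)^2 = 6.674e-11 * 3.871e+51 / 4.900e+19 = 5.272e+21

5.272e+21 N


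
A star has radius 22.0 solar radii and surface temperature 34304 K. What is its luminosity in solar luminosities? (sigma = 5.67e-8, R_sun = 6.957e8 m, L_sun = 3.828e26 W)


R = 22.0 * 6.957e8 m = 1.53054e+10 m. L = 4*pi*R^2*sigma*T^4 = 4*pi*(1.53054e+10)^2 * 5.67e-8 * 34304^4 = 2.311326752e+32 W. L/L_sun = 2.311326752e+32 / 3.828e26 = 603794.8673

603794.8673 L_sun


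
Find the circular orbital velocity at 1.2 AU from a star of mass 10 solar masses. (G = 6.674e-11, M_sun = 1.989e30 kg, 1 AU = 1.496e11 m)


v = sqrt(GM/r) = sqrt(6.674e-11 * 1.989e+31 / 1.795e+11) = 85991.2126

85991.2126 m/s


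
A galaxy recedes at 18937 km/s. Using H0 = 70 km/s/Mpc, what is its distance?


d = v / H0 = 18937 / 70 = 270.5286

270.5286 Mpc


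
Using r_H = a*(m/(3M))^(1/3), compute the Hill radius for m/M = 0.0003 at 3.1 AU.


r_H = a * (m/3M)^(1/3) = 3.1 * (0.0003/3)^(1/3) = 0.1439

0.1439 AU


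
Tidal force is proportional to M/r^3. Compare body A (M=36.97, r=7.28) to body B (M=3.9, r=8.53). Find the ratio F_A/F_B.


Ratio = (M1/r1^3) / (M2/r2^3) = (36.97/7.28^3) / (3.9/8.53^3) = 15.2489

15.2489


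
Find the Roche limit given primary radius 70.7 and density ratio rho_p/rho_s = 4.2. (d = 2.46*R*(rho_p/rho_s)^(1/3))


d_Roche = 2.46 * 70.7 * 4.2^(1/3) = 280.6107

280.6107


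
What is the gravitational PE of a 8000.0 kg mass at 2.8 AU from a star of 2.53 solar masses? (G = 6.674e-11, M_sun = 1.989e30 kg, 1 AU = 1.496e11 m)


M = 2.53 * 1.989e30 kg = 5.03217e+30 kg; r = 2.8 AU * 1.496e11 m/AU = 4.1888e+11 m. U = -GM*m/r = -(6.674e-11 * 5.03217e+30 * 8000.0) / 4.1888e+11 = -6.414e+12

-6.414e+12 J


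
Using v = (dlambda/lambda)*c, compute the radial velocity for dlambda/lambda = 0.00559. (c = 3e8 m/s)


v = (dlambda/lambda) * c = 0.00559 * 3e8 = 1.677e+06

1.677e+06 m/s


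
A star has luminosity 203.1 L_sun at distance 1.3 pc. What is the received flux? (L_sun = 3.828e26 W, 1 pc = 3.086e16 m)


F = L / (4*pi*d^2) = 7.775e+28 / (4*pi*(4.012e+16)^2) = 3.844e-06

3.844e-06 W/m^2


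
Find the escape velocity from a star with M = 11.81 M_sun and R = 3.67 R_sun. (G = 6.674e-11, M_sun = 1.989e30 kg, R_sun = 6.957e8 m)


M = 11.81 * 1.989e30 kg = 2.349009e+31 kg; R = 3.67 * 6.957e8 m = 2.553219e+09 m. v_esc = sqrt(2GM/R) = sqrt(2 * 6.674e-11 * 2.349009e+31 / 2.553219e+09) = 1.108e+06

1.108e+06 m/s


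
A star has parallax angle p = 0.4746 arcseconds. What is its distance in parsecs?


d = 1/p = 1/0.4746 = 2.107

2.107 pc


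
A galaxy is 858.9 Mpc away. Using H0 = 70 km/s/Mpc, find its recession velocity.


v = H0 * d = 70 * 858.9 = 60123.0

60123.0 km/s


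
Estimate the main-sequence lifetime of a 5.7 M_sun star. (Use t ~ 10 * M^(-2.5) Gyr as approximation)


t = 10 * M^(-2.5) = 10 * 5.7^(-2.5) = 0.1289

0.1289 Gyr


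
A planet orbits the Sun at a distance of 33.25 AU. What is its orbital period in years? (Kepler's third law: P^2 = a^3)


P = a^(3/2) = 33.25^1.5 = 191.7289

191.7289 years


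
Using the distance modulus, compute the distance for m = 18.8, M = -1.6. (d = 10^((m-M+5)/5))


d = 10^((m - M + 5)/5) = 10^((18.8 - -1.6 + 5)/5) = 120226.4435

120226.4435 pc


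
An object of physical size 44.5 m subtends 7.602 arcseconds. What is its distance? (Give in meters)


D = size / theta_rad, theta_rad = 7.602 * pi/(180*3600) = 3.686e-05, D = 1.207e+06

1.207e+06 m


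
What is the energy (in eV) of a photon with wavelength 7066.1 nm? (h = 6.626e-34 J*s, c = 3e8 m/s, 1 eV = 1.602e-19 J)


E = hc/lambda = 6.626e-34 * 3e8 / 7.066e-06 = 2.813e-20 J = 0.1756 eV

0.1756 eV


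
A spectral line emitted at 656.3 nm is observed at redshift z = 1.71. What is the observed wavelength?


lam_obs = lam_emit * (1 + z) = 656.3 * (1 + 1.71) = 1778.573

1778.573 nm


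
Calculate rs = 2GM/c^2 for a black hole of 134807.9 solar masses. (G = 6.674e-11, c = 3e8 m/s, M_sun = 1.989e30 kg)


M = 134807.9 * 1.989e30 kg = 2.681329131e+35 kg. rs = 2GM/c^2 = 2 * 6.674e-11 * 2.681329131e+35 / (3e8)^2 = 3.977e+08

3.977e+08 m


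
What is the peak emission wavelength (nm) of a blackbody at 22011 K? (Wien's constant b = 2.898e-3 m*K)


lam_max = b / T = 2.898e-3 / 22011 = 1.317e-07 m = 131.6614 nm

131.6614 nm


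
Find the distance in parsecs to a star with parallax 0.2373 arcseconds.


d = 1/p = 1/0.2373 = 4.2141

4.2141 pc


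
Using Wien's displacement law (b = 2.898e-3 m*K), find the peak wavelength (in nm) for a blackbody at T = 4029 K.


lam_max = b / T = 2.898e-3 / 4029 = 7.193e-07 m = 719.2852 nm

719.2852 nm


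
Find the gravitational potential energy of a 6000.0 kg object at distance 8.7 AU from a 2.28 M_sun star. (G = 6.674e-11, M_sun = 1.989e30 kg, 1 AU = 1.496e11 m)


M = 2.28 * 1.989e30 kg = 4.53492e+30 kg; r = 8.7 AU * 1.496e11 m/AU = 1.30152e+12 m. U = -GM*m/r = -(6.674e-11 * 4.53492e+30 * 6000.0) / 1.30152e+12 = -1.395e+12

-1.395e+12 J


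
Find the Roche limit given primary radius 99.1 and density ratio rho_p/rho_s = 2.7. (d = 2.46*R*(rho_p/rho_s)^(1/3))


d_Roche = 2.46 * 99.1 * 2.7^(1/3) = 339.4663

339.4663


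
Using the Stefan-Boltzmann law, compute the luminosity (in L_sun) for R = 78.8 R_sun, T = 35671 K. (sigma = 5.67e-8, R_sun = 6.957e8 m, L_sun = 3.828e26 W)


R = 78.8 * 6.957e8 m = 5.482116e+10 m. L = 4*pi*R^2*sigma*T^4 = 4*pi*(5.482116e+10)^2 * 5.67e-8 * 35671^4 = 3.466973345e+33 W. L/L_sun = 3.466973345e+33 / 3.828e26 = 9.057e+06

9.057e+06 L_sun


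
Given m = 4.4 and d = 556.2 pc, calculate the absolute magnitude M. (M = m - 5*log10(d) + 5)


M = m - 5*log10(d) + 5 = 4.4 - 5*log10(556.2) + 5 = -4.3262

-4.3262


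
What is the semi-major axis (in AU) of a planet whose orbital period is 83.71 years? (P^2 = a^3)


a = P^(2/3) = 83.71^(2/3) = 19.136

19.136 AU


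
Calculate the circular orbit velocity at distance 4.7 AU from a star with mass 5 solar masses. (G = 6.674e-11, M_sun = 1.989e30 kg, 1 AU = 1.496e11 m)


v = sqrt(GM/r) = sqrt(6.674e-11 * 9.945e+30 / 7.031e+11) = 30724.2131

30724.2131 m/s


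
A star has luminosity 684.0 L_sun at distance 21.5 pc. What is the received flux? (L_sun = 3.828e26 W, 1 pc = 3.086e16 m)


F = L / (4*pi*d^2) = 2.618e+29 / (4*pi*(6.635e+17)^2) = 4.733e-08

4.733e-08 W/m^2


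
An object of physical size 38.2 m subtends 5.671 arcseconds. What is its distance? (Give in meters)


D = size / theta_rad, theta_rad = 5.671 * pi/(180*3600) = 2.749e-05, D = 1.389e+06

1.389e+06 m


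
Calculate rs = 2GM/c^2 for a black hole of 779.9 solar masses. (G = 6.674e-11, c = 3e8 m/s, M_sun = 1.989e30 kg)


M = 779.9 * 1.989e30 kg = 1.5512211e+33 kg. rs = 2GM/c^2 = 2 * 6.674e-11 * 1.5512211e+33 / (3e8)^2 = 2.301e+06

2.301e+06 m


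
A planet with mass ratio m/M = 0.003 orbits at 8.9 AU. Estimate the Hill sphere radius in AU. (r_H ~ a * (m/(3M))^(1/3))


r_H = a * (m/3M)^(1/3) = 8.9 * (0.003/3)^(1/3) = 0.89

0.89 AU


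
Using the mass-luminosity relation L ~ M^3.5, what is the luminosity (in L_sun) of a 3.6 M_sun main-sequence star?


L/L_sun = (M/M_sun)^3.5 = 3.6^3.5 = 88.5235

88.5235 L_sun


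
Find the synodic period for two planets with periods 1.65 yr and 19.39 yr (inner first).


1/P_syn = |1/P1 - 1/P2| = |1/1.65 - 1/19.39| => P_syn = 1.8035

1.8035 years


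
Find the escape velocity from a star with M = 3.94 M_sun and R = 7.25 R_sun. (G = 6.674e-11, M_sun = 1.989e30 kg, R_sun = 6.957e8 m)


M = 3.94 * 1.989e30 kg = 7.83666e+30 kg; R = 7.25 * 6.957e8 m = 5.043825e+09 m. v_esc = sqrt(2GM/R) = sqrt(2 * 6.674e-11 * 7.83666e+30 / 5.043825e+09) = 455400.5979

455400.5979 m/s


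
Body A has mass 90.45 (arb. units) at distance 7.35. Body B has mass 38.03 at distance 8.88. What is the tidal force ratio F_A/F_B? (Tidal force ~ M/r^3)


Ratio = (M1/r1^3) / (M2/r2^3) = (90.45/7.35^3) / (38.03/8.88^3) = 4.1943

4.1943


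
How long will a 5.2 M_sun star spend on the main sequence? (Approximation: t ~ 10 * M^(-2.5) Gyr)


t = 10 * M^(-2.5) = 10 * 5.2^(-2.5) = 0.1622

0.1622 Gyr


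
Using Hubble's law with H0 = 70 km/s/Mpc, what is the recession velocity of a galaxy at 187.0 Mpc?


v = H0 * d = 70 * 187.0 = 13090.0

13090.0 km/s


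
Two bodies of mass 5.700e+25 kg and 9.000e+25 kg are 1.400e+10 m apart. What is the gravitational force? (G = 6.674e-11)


F = G*m1*m2/r^2 = 6.674e-11 * 5.700e+25 * 9.000e+25 / (1.400e+10)^2 = 6.674e-11 * 5.130e+51 / 1.960e+20 = 1.747e+21

1.747e+21 N


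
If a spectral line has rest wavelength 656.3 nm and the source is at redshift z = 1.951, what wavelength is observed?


lam_obs = lam_emit * (1 + z) = 656.3 * (1 + 1.951) = 1936.7413

1936.7413 nm


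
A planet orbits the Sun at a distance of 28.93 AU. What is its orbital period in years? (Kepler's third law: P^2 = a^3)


P = a^(3/2) = 28.93^1.5 = 155.6047

155.6047 years


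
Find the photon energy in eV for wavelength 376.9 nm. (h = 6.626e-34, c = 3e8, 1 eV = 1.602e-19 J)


E = hc/lambda = 6.626e-34 * 3e8 / 3.769e-07 = 5.274e-19 J = 3.2922 eV

3.2922 eV


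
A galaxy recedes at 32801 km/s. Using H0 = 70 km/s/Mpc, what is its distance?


d = v / H0 = 32801 / 70 = 468.5857

468.5857 Mpc


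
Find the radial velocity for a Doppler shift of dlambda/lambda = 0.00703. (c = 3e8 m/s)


v = (dlambda/lambda) * c = 0.00703 * 3e8 = 2.109e+06

2.109e+06 m/s


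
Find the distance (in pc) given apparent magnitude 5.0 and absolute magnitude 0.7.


d = 10^((m - M + 5)/5) = 10^((5.0 - 0.7 + 5)/5) = 72.4436

72.4436 pc


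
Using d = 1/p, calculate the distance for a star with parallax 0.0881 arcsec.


d = 1/p = 1/0.0881 = 11.3507

11.3507 pc


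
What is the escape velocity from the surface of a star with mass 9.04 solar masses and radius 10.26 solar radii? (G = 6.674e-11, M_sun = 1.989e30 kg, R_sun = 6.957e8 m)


M = 9.04 * 1.989e30 kg = 1.798056e+31 kg; R = 10.26 * 6.957e8 m = 7.137882e+09 m. v_esc = sqrt(2GM/R) = sqrt(2 * 6.674e-11 * 1.798056e+31 / 7.137882e+09) = 579862.5001

579862.5001 m/s


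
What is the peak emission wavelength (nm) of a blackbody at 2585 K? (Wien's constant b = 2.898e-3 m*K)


lam_max = b / T = 2.898e-3 / 2585 = 1.121e-06 m = 1121.0832 nm

1121.0832 nm


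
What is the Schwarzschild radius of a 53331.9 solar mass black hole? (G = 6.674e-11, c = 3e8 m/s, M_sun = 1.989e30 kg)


M = 53331.9 * 1.989e30 kg = 1.060771491e+35 kg. rs = 2GM/c^2 = 2 * 6.674e-11 * 1.060771491e+35 / (3e8)^2 = 1.573e+08

1.573e+08 m


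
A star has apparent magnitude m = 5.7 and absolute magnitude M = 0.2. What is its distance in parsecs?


d = 10^((m - M + 5)/5) = 10^((5.7 - 0.2 + 5)/5) = 125.8925

125.8925 pc


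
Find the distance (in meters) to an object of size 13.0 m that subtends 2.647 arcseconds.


D = size / theta_rad, theta_rad = 2.647 * pi/(180*3600) = 1.283e-05, D = 1.013e+06

1.013e+06 m


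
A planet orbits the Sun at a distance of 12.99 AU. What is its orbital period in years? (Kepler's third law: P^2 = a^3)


P = a^(3/2) = 12.99^1.5 = 46.8181

46.8181 years


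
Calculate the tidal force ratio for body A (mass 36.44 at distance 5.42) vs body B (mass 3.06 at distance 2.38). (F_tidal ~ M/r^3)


Ratio = (M1/r1^3) / (M2/r2^3) = (36.44/5.42^3) / (3.06/2.38^3) = 1.0083

1.0083


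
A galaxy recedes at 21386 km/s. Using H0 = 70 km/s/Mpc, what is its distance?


d = v / H0 = 21386 / 70 = 305.5143

305.5143 Mpc


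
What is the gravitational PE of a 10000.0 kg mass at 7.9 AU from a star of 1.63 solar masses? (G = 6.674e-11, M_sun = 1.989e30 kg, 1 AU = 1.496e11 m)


M = 1.63 * 1.989e30 kg = 3.24207e+30 kg; r = 7.9 AU * 1.496e11 m/AU = 1.18184e+12 m. U = -GM*m/r = -(6.674e-11 * 3.24207e+30 * 10000.0) / 1.18184e+12 = -1.831e+12

-1.831e+12 J


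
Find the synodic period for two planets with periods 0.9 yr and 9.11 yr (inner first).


1/P_syn = |1/P1 - 1/P2| = |1/0.9 - 1/9.11| => P_syn = 0.9987

0.9987 years


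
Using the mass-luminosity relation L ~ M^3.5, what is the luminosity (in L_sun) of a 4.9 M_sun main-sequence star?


L/L_sun = (M/M_sun)^3.5 = 4.9^3.5 = 260.4272

260.4272 L_sun


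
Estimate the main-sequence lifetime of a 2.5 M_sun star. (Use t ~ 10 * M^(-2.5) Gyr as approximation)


t = 10 * M^(-2.5) = 10 * 2.5^(-2.5) = 1.0119

1.0119 Gyr


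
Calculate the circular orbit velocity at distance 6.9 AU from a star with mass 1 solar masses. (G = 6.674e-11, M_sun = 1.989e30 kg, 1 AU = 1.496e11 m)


v = sqrt(GM/r) = sqrt(6.674e-11 * 1.989e+30 / 1.032e+12) = 11340.1853

11340.1853 m/s


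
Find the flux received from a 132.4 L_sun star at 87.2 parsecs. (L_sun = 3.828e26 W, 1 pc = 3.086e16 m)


F = L / (4*pi*d^2) = 5.068e+28 / (4*pi*(2.691e+18)^2) = 5.570e-10

5.570e-10 W/m^2


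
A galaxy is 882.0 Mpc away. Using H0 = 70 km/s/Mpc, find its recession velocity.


v = H0 * d = 70 * 882.0 = 61740.0

61740.0 km/s


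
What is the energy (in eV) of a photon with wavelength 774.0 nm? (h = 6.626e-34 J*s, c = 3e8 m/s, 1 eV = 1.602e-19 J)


E = hc/lambda = 6.626e-34 * 3e8 / 7.740e-07 = 2.568e-19 J = 1.6031 eV

1.6031 eV


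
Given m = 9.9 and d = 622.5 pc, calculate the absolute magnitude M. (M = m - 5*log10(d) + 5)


M = m - 5*log10(d) + 5 = 9.9 - 5*log10(622.5) + 5 = 0.9293

0.9293


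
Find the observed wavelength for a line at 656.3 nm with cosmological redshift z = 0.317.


lam_obs = lam_emit * (1 + z) = 656.3 * (1 + 0.317) = 864.3471

864.3471 nm


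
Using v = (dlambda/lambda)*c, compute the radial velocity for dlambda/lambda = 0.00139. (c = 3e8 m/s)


v = (dlambda/lambda) * c = 0.00139 * 3e8 = 417000.0

417000.0 m/s


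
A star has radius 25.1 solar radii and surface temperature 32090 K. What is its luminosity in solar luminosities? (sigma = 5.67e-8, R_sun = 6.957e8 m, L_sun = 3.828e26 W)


R = 25.1 * 6.957e8 m = 1.746207e+10 m. L = 4*pi*R^2*sigma*T^4 = 4*pi*(1.746207e+10)^2 * 5.67e-8 * 32090^4 = 2.303897964e+32 W. L/L_sun = 2.303897964e+32 / 3.828e26 = 601854.2226

601854.2226 L_sun


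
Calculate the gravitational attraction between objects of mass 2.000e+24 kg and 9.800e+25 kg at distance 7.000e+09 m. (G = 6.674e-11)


F = G*m1*m2/r^2 = 6.674e-11 * 2.000e+24 * 9.800e+25 / (7.000e+09)^2 = 6.674e-11 * 1.960e+50 / 4.900e+19 = 2.670e+20

2.670e+20 N


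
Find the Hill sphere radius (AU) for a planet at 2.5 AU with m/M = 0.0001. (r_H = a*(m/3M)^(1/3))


r_H = a * (m/3M)^(1/3) = 2.5 * (0.0001/3)^(1/3) = 0.0805

0.0805 AU
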